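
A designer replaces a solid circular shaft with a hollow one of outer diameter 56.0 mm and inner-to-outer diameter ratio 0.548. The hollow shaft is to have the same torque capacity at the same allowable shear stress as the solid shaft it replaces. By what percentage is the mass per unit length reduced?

Equal τ_max and T ⇒ the solid shaft needs d_s³ = d_o³(1−k⁴), so d_s = 56.0·(1−0.548⁴)^(1/3) = 54.26 mm.
Area ratio A_h/A_s = d_o²(1−k²)/d_s² = (1−k²)/(1−k⁴)^(2/3) = 0.7452.
Mass saving = 1 − 0.7452 = 25.5 %.

25.5 %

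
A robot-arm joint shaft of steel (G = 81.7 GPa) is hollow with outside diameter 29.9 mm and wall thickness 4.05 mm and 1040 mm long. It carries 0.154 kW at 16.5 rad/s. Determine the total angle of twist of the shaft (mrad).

ω = 16.5 rad/s, so T = P/ω = 0.154×10³ / 16.50 = 9.333 N·m.
J = π(d_o⁴ − d_i⁴)/32 = π(0.0299⁴ − 0.0218⁴)/32 = 5.629×10^-8 m⁴.
θ = T·L/(G·J) = 9.333 × 1.04 / (81.7×10⁹ × 5.629×10^-8) = 2.111×10^-3 rad.

2.11 mrad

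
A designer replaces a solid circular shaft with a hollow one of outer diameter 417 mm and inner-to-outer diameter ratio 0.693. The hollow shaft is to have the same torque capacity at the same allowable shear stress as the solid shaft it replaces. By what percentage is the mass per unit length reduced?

Equal τ_max and T ⇒ the solid shaft needs d_s³ = d_o³(1−k⁴), so d_s = 417·(1−0.693⁴)^(1/3) = 382.1 mm.
Area ratio A_h/A_s = d_o²(1−k²)/d_s² = (1−k²)/(1−k⁴)^(2/3) = 0.6190.
Mass saving = 1 − 0.6190 = 38.1 %.

38.1 %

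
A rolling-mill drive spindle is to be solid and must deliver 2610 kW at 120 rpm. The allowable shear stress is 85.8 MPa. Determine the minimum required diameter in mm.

ω = 2π·120/60 = 12.57 rad/s, so T = P/ω = 2610×10³ / 12.57 = 207700 N·m.
For a solid shaft τ_max = 16T/(πd³), so d = (16T/(π τ_allow))^(1/3) = (16·207700/(π·8.58×10^7))^(1/3) = 0.2310 m.

231 mm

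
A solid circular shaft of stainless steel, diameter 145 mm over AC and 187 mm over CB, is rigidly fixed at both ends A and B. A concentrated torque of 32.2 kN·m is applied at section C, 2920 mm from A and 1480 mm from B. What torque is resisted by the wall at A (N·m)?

Compatibility: T_A·a/J_AC = T_B·b/J_CB with T_A + T_B = T₀.
J_AC = 4.34×10^-5 m⁴, J_CB = 1.20×10^-4 m⁴, so T_A = T₀·(J_AC/a)/((J_AC/a)+(J_CB/b)) = 4986 N·m, T_B = 27210 N·m.

4990 N·m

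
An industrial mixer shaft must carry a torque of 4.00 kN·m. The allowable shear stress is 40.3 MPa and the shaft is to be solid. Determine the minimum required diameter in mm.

For a solid shaft τ_max = 16T/(πd³), so d = (16T/(π τ_allow))^(1/3) = (16·4000/(π·4.03×10^7))^(1/3) = 0.07966 m.

79.7 mm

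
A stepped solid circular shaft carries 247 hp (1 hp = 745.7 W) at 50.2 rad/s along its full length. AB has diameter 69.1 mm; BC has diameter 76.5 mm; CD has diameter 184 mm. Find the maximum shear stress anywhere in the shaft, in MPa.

56.6 MPa

ω = 50.2 rad/s, so T = P/ω = 247×745.7 / 50.20 = 3669 N·m.
Under the same torque, τ_max = 16T/(πd³) is largest where d is smallest — segment AB (d = 69.1 mm).
τ_max = 16·3669/(π·(0.0691)³) = 5.664×10^7 Pa.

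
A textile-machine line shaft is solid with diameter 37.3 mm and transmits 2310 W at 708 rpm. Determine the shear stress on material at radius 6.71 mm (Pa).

ω = 2π·708/60 = 74.14 rad/s, so T = P/ω = 2310 / 74.14 = 31.16 N·m.
J = πd⁴/32 = π(0.0373)⁴/32 = 1.900×10^-7 m⁴.
Shear stress varies linearly with radius: τ = T·r/J = 31.16 × 0.00671 / 1.900×10^-7 = 1.100×10^6 Pa.

1.10e6 Pa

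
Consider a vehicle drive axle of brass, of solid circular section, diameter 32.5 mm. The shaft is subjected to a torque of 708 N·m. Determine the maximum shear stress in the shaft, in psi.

15200 psi

J = πd⁴/32 = π(0.0325)⁴/32 = 1.095×10^-7 m⁴.
τ_max = T·r/J = 708.0 × 0.0163 / 1.095×10^-7 = 1.050×10^8 Pa.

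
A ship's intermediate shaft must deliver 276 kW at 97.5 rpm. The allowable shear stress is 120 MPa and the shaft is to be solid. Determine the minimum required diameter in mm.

ω = 2π·97.5/60 = 10.21 rad/s, so T = P/ω = 276×10³ / 10.21 = 27030 N·m.
For a solid shaft τ_max = 16T/(πd³), so d = (16T/(π τ_allow))^(1/3) = (16·27030/(π·1.20×10^8))^(1/3) = 0.1047 m.

105 mm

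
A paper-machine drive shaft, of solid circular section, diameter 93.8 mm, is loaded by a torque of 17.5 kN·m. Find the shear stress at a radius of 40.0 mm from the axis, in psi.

13400 psi

J = πd⁴/32 = π(0.0938)⁴/32 = 7.600×10^-6 m⁴.
Shear stress varies linearly with radius: τ = T·r/J = 17500 × 0.0400 / 7.600×10^-6 = 9.211×10^7 Pa.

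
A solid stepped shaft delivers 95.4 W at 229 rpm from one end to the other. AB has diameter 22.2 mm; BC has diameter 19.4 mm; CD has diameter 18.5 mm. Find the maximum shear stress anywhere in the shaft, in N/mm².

3.20 N/mm²

ω = 2π·229/60 = 23.98 rad/s, so T = P/ω = 95.4 / 23.98 = 3.978 N·m.
Under the same torque, τ_max = 16T/(πd³) is largest where d is smallest — segment CD (d = 18.5 mm).
τ_max = 16·3.978/(π·(0.0185)³) = 3.200×10^6 Pa.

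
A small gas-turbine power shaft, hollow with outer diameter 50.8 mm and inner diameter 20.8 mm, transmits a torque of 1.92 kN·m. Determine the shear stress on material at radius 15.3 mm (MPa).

J = π(d_o⁴ − d_i⁴)/32 = π(0.0508⁴ − 0.0208⁴)/32 = 6.354×10^-7 m⁴.
Shear stress varies linearly with radius: τ = T·r/J = 1920 × 0.0153 / 6.354×10^-7 = 4.623×10^7 Pa.

46.2 MPa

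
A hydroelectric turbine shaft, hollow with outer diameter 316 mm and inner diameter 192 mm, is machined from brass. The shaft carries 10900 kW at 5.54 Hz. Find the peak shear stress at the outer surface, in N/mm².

ω = 2π·5.54 = 34.81 rad/s, so T = P/ω = 10900×10³ / 34.81 = 313100 N·m.
J = π(d_o⁴ − d_i⁴)/32 = π(0.316⁴ − 0.192⁴)/32 = 8.455×10^-4 m⁴.
τ_max = T·r/J = 313100 × 0.158 / 8.455×10^-4 = 5.852×10^7 Pa.

58.5 N/mm²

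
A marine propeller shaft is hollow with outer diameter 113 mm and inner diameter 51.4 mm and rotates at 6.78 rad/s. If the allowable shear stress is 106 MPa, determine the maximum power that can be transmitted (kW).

J = π(d_o⁴ − d_i⁴)/32 = π(0.113⁴ − 0.0514⁴)/32 = 1.532×10^-5 m⁴.
T_max = τ_allow·J/r = 1.06×10^8 × 1.532×10^-5 / 0.0565 = 28750 N·m.
ω = 6.78 rad/s, so P_max = T_max·ω = 1.949×10^5 W.

195 kW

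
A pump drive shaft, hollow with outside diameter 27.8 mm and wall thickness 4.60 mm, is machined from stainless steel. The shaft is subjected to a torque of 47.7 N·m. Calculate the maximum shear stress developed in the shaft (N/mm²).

14.1 N/mm²

J = π(d_o⁴ − d_i⁴)/32 = π(0.0278⁴ − 0.0186⁴)/32 = 4.689×10^-8 m⁴.
τ_max = T·r/J = 47.70 × 0.0139 / 4.689×10^-8 = 1.414×10^7 Pa.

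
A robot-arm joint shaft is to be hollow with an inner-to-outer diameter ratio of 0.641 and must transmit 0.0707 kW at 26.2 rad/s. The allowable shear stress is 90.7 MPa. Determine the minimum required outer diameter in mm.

ω = 26.2 rad/s, so T = P/ω = 0.0707×10³ / 26.20 = 2.698 N·m.
For a hollow shaft with d_i/d_o = 0.641: τ_max = 16T/(π d_o³ (1−k⁴)), so d_o = [16T/(π τ_allow (1−k⁴))]^(1/3) = [16·2.698/(π·9.07×10^7·0.8312)]^(1/3) = 0.005670 m.

5.67 mm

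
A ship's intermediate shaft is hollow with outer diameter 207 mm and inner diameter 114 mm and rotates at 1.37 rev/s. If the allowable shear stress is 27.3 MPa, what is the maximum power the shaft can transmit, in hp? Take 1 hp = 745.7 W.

498 hp

J = π(d_o⁴ − d_i⁴)/32 = π(0.207⁴ − 0.114⁴)/32 = 1.637×10^-4 m⁴.
T_max = τ_allow·J/r = 2.73×10^7 × 1.637×10^-4 / 0.103 = 43170 N·m.
ω = 2π·1.37 = 8.608 rad/s, so P_max = T_max·ω = 3.716×10^5 W.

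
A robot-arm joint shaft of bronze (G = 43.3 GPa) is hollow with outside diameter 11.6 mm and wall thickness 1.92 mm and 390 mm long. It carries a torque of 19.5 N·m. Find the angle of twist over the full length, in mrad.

124 mrad

J = π(d_o⁴ − d_i⁴)/32 = π(0.0116⁴ − 0.00776⁴)/32 = 1.422×10^-9 m⁴.
θ = T·L/(G·J) = 19.50 × 0.390 / (43.3×10⁹ × 1.422×10^-9) = 0.1235 rad.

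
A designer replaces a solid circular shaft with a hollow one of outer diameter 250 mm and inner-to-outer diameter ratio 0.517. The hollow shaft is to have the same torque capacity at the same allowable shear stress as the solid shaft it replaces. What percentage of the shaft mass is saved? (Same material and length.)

23.0 %

Equal τ_max and T ⇒ the solid shaft needs d_s³ = d_o³(1−k⁴), so d_s = 250·(1−0.517⁴)^(1/3) = 243.9 mm.
Area ratio A_h/A_s = d_o²(1−k²)/d_s² = (1−k²)/(1−k⁴)^(2/3) = 0.7698.
Mass saving = 1 − 0.7698 = 23.0 %.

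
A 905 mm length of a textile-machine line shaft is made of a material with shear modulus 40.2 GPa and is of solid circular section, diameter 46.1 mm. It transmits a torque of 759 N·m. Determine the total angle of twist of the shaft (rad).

J = πd⁴/32 = π(0.0461)⁴/32 = 4.434×10^-7 m⁴.
θ = T·L/(G·J) = 759.0 × 0.905 / (40.2×10⁹ × 4.434×10^-7) = 0.03854 rad.

0.0385 rad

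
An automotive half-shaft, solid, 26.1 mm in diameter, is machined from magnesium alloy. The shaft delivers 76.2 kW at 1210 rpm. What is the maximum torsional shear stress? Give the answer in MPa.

172 MPa

ω = 2π·1210/60 = 126.7 rad/s, so T = P/ω = 76.2×10³ / 126.7 = 601.4 N·m.
J = πd⁴/32 = π(0.0261)⁴/32 = 4.556×10^-8 m⁴.
τ_max = T·r/J = 601.4 × 0.0131 / 4.556×10^-8 = 1.723×10^8 Pa.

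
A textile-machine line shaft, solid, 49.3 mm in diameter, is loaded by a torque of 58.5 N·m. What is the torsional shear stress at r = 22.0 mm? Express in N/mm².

2.22 N/mm²

J = πd⁴/32 = π(0.0493)⁴/32 = 5.799×10^-7 m⁴.
Shear stress varies linearly with radius: τ = T·r/J = 58.50 × 0.0220 / 5.799×10^-7 = 2.219×10^6 Pa.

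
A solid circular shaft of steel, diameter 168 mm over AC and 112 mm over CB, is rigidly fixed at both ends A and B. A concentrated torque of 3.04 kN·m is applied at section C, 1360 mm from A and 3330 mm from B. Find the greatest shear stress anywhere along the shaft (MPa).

3.02 MPa

Compatibility: T_A·a/J_AC = T_B·b/J_CB with T_A + T_B = T₀.
J_AC = 7.82×10^-5 m⁴, J_CB = 1.54×10^-5 m⁴, so T_A = T₀·(J_AC/a)/((J_AC/a)+(J_CB/b)) = 2813 N·m, T_B = 226.9 N·m.
τ in each portion: τ_AC = 3.02×10^6 Pa, τ_CB = 8.23×10^5 Pa; maximum is in AC.
τ_max = T_AC·r/J = 2813·0.0840/7.82×10^-5 = 3.021×10^6 Pa.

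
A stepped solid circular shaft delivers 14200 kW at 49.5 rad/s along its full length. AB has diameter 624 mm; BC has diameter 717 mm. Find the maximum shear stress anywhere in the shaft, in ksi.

ω = 49.5 rad/s, so T = P/ω = 14200×10³ / 49.50 = 286900 N·m.
Under the same torque, τ_max = 16T/(πd³) is largest where d is smallest — segment AB (d = 624 mm).
τ_max = 16·286900/(π·(0.624)³) = 6.013×10^6 Pa.

0.872 ksi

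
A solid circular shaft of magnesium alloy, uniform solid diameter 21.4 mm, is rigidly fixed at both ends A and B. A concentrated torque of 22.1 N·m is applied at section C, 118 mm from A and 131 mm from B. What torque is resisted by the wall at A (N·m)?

11.6 N·m

With uniform GJ and both ends fixed, compatibility θ_AC = θ_CB gives T_A·a = T_B·b, together with T_A + T_B = T₀.
T_A = T₀·b/(a+b) = 22.10·131/249.0 = 11.63 N·m; T_B = 10.47 N·m.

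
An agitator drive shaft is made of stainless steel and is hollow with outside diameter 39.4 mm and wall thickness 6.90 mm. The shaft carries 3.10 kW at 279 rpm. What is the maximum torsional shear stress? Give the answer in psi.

1560 psi

ω = 2π·279/60 = 29.22 rad/s, so T = P/ω = 3.10×10³ / 29.22 = 106.1 N·m.
J = π(d_o⁴ − d_i⁴)/32 = π(0.0394⁴ − 0.0256⁴)/32 = 1.944×10^-7 m⁴.
τ_max = T·r/J = 106.1 × 0.0197 / 1.944×10^-7 = 1.075×10^7 Pa.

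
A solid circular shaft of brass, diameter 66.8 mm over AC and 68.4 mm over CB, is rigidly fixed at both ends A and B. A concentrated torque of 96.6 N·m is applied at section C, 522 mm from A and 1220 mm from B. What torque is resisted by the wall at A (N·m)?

Compatibility: T_A·a/J_AC = T_B·b/J_CB with T_A + T_B = T₀.
J_AC = 1.95×10^-6 m⁴, J_CB = 2.15×10^-6 m⁴, so T_A = T₀·(J_AC/a)/((J_AC/a)+(J_CB/b)) = 65.70 N·m, T_B = 30.90 N·m.

65.7 N·m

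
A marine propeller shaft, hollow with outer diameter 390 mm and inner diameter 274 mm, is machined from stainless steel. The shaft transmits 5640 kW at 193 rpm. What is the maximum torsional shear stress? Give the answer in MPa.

31.7 MPa

ω = 2π·193/60 = 20.21 rad/s, so T = P/ω = 5640×10³ / 20.21 = 279100 N·m.
J = π(d_o⁴ − d_i⁴)/32 = π(0.390⁴ − 0.274⁴)/32 = 1.718×10^-3 m⁴.
τ_max = T·r/J = 279100 × 0.195 / 1.718×10^-3 = 3.168×10^7 Pa.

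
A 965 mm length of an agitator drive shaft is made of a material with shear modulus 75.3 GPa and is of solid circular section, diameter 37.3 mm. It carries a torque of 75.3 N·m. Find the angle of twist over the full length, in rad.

J = πd⁴/32 = π(0.0373)⁴/32 = 1.900×10^-7 m⁴.
θ = T·L/(G·J) = 75.30 × 0.965 / (75.3×10⁹ × 1.900×10^-7) = 5.078×10^-3 rad.

0.00508 rad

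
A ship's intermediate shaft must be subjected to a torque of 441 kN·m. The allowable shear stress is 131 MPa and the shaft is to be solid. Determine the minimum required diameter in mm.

258 mm

For a solid shaft τ_max = 16T/(πd³), so d = (16T/(π τ_allow))^(1/3) = (16·441000/(π·1.31×10^8))^(1/3) = 0.2579 m.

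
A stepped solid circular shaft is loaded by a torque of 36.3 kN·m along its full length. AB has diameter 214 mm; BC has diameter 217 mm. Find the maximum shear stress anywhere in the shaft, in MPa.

18.9 MPa

Under the same torque, τ_max = 16T/(πd³) is largest where d is smallest — segment AB (d = 214 mm).
τ_max = 16·36300/(π·(0.214)³) = 1.886×10^7 Pa.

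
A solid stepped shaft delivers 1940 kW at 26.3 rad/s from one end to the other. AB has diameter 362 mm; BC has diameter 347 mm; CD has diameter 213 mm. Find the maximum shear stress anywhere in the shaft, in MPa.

ω = 26.3 rad/s, so T = P/ω = 1940×10³ / 26.30 = 73760 N·m.
Under the same torque, τ_max = 16T/(πd³) is largest where d is smallest — segment CD (d = 213 mm).
τ_max = 16·73760/(π·(0.213)³) = 3.888×10^7 Pa.

38.9 MPa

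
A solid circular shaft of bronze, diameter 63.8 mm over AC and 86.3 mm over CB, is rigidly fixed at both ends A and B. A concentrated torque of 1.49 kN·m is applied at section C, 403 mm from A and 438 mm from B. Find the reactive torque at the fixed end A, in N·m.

Compatibility: T_A·a/J_AC = T_B·b/J_CB with T_A + T_B = T₀.
J_AC = 1.63×10^-6 m⁴, J_CB = 5.45×10^-6 m⁴, so T_A = T₀·(J_AC/a)/((J_AC/a)+(J_CB/b)) = 365.2 N·m, T_B = 1125 N·m.

365 N·m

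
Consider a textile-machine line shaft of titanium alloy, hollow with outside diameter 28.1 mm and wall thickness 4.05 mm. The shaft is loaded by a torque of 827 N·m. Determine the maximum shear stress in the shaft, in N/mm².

255 N/mm²

J = π(d_o⁴ − d_i⁴)/32 = π(0.0281⁴ − 0.0200⁴)/32 = 4.550×10^-8 m⁴.
τ_max = T·r/J = 827.0 × 0.0140 / 4.550×10^-8 = 2.554×10^8 Pa.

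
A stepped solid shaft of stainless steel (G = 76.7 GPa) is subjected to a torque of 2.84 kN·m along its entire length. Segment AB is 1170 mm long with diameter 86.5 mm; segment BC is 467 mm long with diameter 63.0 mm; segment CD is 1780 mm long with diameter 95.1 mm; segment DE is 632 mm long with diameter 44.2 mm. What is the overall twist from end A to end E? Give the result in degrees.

J_AB = π(0.0865)⁴/32 = 5.50×10^-6 m⁴; J_BC = π(0.0630)⁴/32 = 1.55×10^-6 m⁴; J_CD = π(0.0951)⁴/32 = 8.03×10^-6 m⁴; J_DE = π(0.0442)⁴/32 = 3.75×10^-7 m⁴.
θ = (T/G)·Σ L_i/J_i = (2840/76.7×10⁹)·(1.17/5.50×10^-6 + 0.467/1.55×10^-6 + 1.78/8.03×10^-6 + 0.632/3.75×10^-7) = 0.08972 rad.

5.14°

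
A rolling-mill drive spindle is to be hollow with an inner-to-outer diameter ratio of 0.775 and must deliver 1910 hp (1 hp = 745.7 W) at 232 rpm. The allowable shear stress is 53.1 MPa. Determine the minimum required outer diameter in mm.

206 mm

ω = 2π·232/60 = 24.29 rad/s, so T = P/ω = 1910×745.7 / 24.29 = 58620 N·m.
For a hollow shaft with d_i/d_o = 0.775: τ_max = 16T/(π d_o³ (1−k⁴)), so d_o = [16T/(π τ_allow (1−k⁴))]^(1/3) = [16·58620/(π·5.31×10^7·0.6392)]^(1/3) = 0.2064 m.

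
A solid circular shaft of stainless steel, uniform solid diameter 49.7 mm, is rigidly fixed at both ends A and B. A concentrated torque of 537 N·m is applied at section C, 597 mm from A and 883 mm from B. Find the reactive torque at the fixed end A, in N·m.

With uniform GJ and both ends fixed, compatibility θ_AC = θ_CB gives T_A·a = T_B·b, together with T_A + T_B = T₀.
T_A = T₀·b/(a+b) = 537.0·883/1480 = 320.4 N·m; T_B = 216.6 N·m.

320 N·m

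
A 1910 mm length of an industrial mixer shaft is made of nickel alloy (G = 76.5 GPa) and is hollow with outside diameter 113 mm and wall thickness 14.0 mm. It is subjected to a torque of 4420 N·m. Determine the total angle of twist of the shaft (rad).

J = π(d_o⁴ − d_i⁴)/32 = π(0.113⁴ − 0.0850⁴)/32 = 1.088×10^-5 m⁴.
θ = T·L/(G·J) = 4420 × 1.91 / (76.5×10⁹ × 1.088×10^-5) = 0.01014 rad.

0.0101 rad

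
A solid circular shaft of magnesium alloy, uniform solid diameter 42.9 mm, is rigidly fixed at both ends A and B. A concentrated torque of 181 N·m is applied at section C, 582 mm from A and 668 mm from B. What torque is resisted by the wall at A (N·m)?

96.7 N·m

With uniform GJ and both ends fixed, compatibility θ_AC = θ_CB gives T_A·a = T_B·b, together with T_A + T_B = T₀.
T_A = T₀·b/(a+b) = 181.0·668/1250 = 96.73 N·m; T_B = 84.27 N·m.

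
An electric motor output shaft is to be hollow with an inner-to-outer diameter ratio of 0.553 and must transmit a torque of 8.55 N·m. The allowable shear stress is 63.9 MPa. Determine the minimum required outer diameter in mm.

9.09 mm

For a hollow shaft with d_i/d_o = 0.553: τ_max = 16T/(π d_o³ (1−k⁴)), so d_o = [16T/(π τ_allow (1−k⁴))]^(1/3) = [16·8.550/(π·6.39×10^7·0.9065)]^(1/3) = 0.009093 m.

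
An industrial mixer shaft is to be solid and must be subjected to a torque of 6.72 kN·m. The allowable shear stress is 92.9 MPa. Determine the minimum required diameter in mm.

71.7 mm

For a solid shaft τ_max = 16T/(πd³), so d = (16T/(π τ_allow))^(1/3) = (16·6720/(π·9.29×10^7))^(1/3) = 0.07169 m.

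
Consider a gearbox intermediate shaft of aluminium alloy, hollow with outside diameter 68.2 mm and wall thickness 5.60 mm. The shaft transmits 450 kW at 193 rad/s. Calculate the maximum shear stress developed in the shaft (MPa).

ω = 193 rad/s, so T = P/ω = 450×10³ / 193.0 = 2332 N·m.
J = π(d_o⁴ − d_i⁴)/32 = π(0.0682⁴ − 0.0570⁴)/32 = 1.088×10^-6 m⁴.
τ_max = T·r/J = 2332 × 0.0341 / 1.088×10^-6 = 7.310×10^7 Pa.

73.1 MPa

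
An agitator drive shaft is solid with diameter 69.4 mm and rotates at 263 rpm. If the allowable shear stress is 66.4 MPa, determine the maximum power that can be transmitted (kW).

J = πd⁴/32 = π(0.0694)⁴/32 = 2.277×10^-6 m⁴.
T_max = τ_allow·J/r = 6.64×10^7 × 2.277×10^-6 / 0.0347 = 4358 N·m.
ω = 2π·263/60 = 27.54 rad/s, so P_max = T_max·ω = 1.200×10^5 W.

120 kW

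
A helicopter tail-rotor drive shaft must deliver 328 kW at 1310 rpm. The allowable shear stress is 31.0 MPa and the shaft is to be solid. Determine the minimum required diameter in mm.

ω = 2π·1310/60 = 137.2 rad/s, so T = P/ω = 328×10³ / 137.2 = 2391 N·m.
For a solid shaft τ_max = 16T/(πd³), so d = (16T/(π τ_allow))^(1/3) = (16·2391/(π·3.10×10^7))^(1/3) = 0.07324 m.

73.2 mm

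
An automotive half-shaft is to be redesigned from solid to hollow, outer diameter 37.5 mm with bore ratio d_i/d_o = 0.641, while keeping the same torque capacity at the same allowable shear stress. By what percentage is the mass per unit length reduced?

Equal τ_max and T ⇒ the solid shaft needs d_s³ = d_o³(1−k⁴), so d_s = 37.5·(1−0.641⁴)^(1/3) = 35.26 mm.
Area ratio A_h/A_s = d_o²(1−k²)/d_s² = (1−k²)/(1−k⁴)^(2/3) = 0.6664.
Mass saving = 1 − 0.6664 = 33.4 %.

33.4 %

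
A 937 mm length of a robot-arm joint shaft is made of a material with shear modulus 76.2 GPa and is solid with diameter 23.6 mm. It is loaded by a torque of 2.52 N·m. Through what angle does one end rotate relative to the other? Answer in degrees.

J = πd⁴/32 = π(0.0236)⁴/32 = 3.045×10^-8 m⁴.
θ = T·L/(G·J) = 2.520 × 0.937 / (76.2×10⁹ × 3.045×10^-8) = 1.018×10^-3 rad.

0.0583°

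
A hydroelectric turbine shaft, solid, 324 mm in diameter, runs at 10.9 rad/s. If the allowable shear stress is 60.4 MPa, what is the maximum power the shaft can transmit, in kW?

J = πd⁴/32 = π(0.324)⁴/32 = 1.082×10^-3 m⁴.
T_max = τ_allow·J/r = 6.04×10^7 × 1.082×10^-3 / 0.162 = 403400 N·m.
ω = 10.9 rad/s, so P_max = T_max·ω = 4.397×10^6 W.

4400 kW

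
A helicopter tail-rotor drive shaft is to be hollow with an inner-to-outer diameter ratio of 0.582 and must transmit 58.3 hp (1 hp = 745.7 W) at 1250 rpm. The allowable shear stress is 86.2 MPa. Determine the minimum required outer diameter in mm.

28.1 mm

ω = 2π·1250/60 = 130.9 rad/s, so T = P/ω = 58.3×745.7 / 130.9 = 332.1 N·m.
For a hollow shaft with d_i/d_o = 0.582: τ_max = 16T/(π d_o³ (1−k⁴)), so d_o = [16T/(π τ_allow (1−k⁴))]^(1/3) = [16·332.1/(π·8.62×10^7·0.8853)]^(1/3) = 0.02809 m.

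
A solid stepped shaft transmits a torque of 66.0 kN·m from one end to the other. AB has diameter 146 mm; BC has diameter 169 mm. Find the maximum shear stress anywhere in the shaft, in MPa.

Under the same torque, τ_max = 16T/(πd³) is largest where d is smallest — segment AB (d = 146 mm).
τ_max = 16·66000/(π·(0.146)³) = 1.080×10^8 Pa.

108 MPa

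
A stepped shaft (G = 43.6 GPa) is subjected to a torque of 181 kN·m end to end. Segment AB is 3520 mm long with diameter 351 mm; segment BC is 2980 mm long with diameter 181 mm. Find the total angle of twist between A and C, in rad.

0.127 rad

J_AB = π(0.351)⁴/32 = 1.49×10^-3 m⁴; J_BC = π(0.181)⁴/32 = 1.05×10^-4 m⁴.
θ = (T/G)·Σ L_i/J_i = (181000/43.6×10⁹)·(3.52/1.49×10^-3 + 2.98/1.05×10^-4) = 0.1272 rad.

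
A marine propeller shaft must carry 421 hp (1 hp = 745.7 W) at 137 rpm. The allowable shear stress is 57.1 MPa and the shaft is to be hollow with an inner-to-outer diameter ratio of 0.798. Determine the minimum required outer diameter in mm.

ω = 2π·137/60 = 14.35 rad/s, so T = P/ω = 421×745.7 / 14.35 = 21880 N·m.
For a hollow shaft with d_i/d_o = 0.798: τ_max = 16T/(π d_o³ (1−k⁴)), so d_o = [16T/(π τ_allow (1−k⁴))]^(1/3) = [16·21880/(π·5.71×10^7·0.5945)]^(1/3) = 0.1486 m.

149 mm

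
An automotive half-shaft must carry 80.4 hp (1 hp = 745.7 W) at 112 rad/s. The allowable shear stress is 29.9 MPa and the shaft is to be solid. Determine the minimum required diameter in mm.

45.0 mm

ω = 112 rad/s, so T = P/ω = 80.4×745.7 / 112.0 = 535.3 N·m.
For a solid shaft τ_max = 16T/(πd³), so d = (16T/(π τ_allow))^(1/3) = (16·535.3/(π·2.99×10^7))^(1/3) = 0.04501 m.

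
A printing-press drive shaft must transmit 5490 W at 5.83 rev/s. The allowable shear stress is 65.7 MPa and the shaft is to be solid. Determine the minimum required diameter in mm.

ω = 2π·5.83 = 36.63 rad/s, so T = P/ω = 5490 / 36.63 = 149.9 N·m.
For a solid shaft τ_max = 16T/(πd³), so d = (16T/(π τ_allow))^(1/3) = (16·149.9/(π·6.57×10^7))^(1/3) = 0.02265 m.

22.6 mm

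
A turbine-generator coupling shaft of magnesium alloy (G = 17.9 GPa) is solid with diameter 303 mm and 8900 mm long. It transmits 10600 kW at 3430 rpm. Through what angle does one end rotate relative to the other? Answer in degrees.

ω = 2π·3430/60 = 359.2 rad/s, so T = P/ω = 10600×10³ / 359.2 = 29510 N·m.
J = πd⁴/32 = π(0.303)⁴/32 = 8.275×10^-4 m⁴.
θ = T·L/(G·J) = 29510 × 8.90 / (17.9×10⁹ × 8.275×10^-4) = 0.01773 rad.

1.02°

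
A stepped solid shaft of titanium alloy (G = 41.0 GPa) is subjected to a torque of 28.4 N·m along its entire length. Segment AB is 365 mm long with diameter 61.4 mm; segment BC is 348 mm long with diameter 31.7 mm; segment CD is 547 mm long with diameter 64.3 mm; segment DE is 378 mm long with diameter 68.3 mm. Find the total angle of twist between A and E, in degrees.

J_AB = π(0.0614)⁴/32 = 1.40×10^-6 m⁴; J_BC = π(0.0317)⁴/32 = 9.91×10^-8 m⁴; J_CD = π(0.0643)⁴/32 = 1.68×10^-6 m⁴; J_DE = π(0.0683)⁴/32 = 2.14×10^-6 m⁴.
θ = (T/G)·Σ L_i/J_i = (28.40/41.0×10⁹)·(0.365/1.40×10^-6 + 0.348/9.91×10^-8 + 0.547/1.68×10^-6 + 0.378/2.14×10^-6) = 2.961×10^-3 rad.

0.170°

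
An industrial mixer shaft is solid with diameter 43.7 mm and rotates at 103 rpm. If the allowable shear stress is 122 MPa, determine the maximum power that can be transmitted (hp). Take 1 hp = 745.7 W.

J = πd⁴/32 = π(0.0437)⁴/32 = 3.580×10^-7 m⁴.
T_max = τ_allow·J/r = 1.22×10^8 × 3.580×10^-7 / 0.0219 = 1999 N·m.
ω = 2π·103/60 = 10.79 rad/s, so P_max = T_max·ω = 2.156×10^4 W.

28.9 hp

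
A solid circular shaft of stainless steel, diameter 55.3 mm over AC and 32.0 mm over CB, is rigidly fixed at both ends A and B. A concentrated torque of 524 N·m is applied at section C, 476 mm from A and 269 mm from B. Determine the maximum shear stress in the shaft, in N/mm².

Compatibility: T_A·a/J_AC = T_B·b/J_CB with T_A + T_B = T₀.
J_AC = 9.18×10^-7 m⁴, J_CB = 1.03×10^-7 m⁴, so T_A = T₀·(J_AC/a)/((J_AC/a)+(J_CB/b)) = 437.2 N·m, T_B = 86.75 N·m.
τ in each portion: τ_AC = 1.32×10^7 Pa, τ_CB = 1.35×10^7 Pa; maximum is in CB.
τ_max = T_CB·r/J = 86.75·0.0160/1.03×10^-7 = 1.348×10^7 Pa.

13.5 N/mm²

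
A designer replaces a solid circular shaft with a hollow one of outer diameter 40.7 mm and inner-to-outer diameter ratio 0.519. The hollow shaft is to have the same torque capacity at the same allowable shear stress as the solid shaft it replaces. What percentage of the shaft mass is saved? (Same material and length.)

Equal τ_max and T ⇒ the solid shaft needs d_s³ = d_o³(1−k⁴), so d_s = 40.7·(1−0.519⁴)^(1/3) = 39.69 mm.
Area ratio A_h/A_s = d_o²(1−k²)/d_s² = (1−k²)/(1−k⁴)^(2/3) = 0.7683.
Mass saving = 1 − 0.7683 = 23.2 %.

23.2 %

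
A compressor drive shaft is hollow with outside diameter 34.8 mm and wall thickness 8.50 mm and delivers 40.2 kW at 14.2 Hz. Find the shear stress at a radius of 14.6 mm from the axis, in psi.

ω = 2π·14.2 = 89.22 rad/s, so T = P/ω = 40.2×10³ / 89.22 = 450.6 N·m.
J = π(d_o⁴ − d_i⁴)/32 = π(0.0348⁴ − 0.0178⁴)/32 = 1.341×10^-7 m⁴.
Shear stress varies linearly with radius: τ = T·r/J = 450.6 × 0.0146 / 1.341×10^-7 = 4.904×10^7 Pa.

7110 psi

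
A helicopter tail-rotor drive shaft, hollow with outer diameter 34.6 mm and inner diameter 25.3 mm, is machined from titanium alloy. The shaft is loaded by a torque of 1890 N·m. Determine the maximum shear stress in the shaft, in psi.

47200 psi

J = π(d_o⁴ − d_i⁴)/32 = π(0.0346⁴ − 0.0253⁴)/32 = 1.005×10^-7 m⁴.
τ_max = T·r/J = 1890 × 0.0173 / 1.005×10^-7 = 3.254×10^8 Pa.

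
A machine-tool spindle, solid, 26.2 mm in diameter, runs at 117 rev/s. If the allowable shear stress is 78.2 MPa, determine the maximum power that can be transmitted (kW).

203 kW

J = πd⁴/32 = π(0.0262)⁴/32 = 4.626×10^-8 m⁴.
T_max = τ_allow·J/r = 7.82×10^7 × 4.626×10^-8 / 0.0131 = 276.1 N·m.
ω = 2π·117 = 735.1 rad/s, so P_max = T_max·ω = 2.030×10^5 W.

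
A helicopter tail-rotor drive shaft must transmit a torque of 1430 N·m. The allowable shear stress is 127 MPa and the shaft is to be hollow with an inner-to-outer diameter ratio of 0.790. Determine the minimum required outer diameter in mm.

45.5 mm

For a hollow shaft with d_i/d_o = 0.790: τ_max = 16T/(π d_o³ (1−k⁴)), so d_o = [16T/(π τ_allow (1−k⁴))]^(1/3) = [16·1430/(π·1.27×10^8·0.6105)]^(1/3) = 0.04546 m.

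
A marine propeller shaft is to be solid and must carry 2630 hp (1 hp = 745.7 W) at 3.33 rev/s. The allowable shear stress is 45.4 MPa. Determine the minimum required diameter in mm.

ω = 2π·3.33 = 20.92 rad/s, so T = P/ω = 2630×745.7 / 20.92 = 93730 N·m.
For a solid shaft τ_max = 16T/(πd³), so d = (16T/(π τ_allow))^(1/3) = (16·93730/(π·4.54×10^7))^(1/3) = 0.2191 m.

219 mm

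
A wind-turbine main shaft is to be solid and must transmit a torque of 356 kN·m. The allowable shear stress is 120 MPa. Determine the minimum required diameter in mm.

247 mm

For a solid shaft τ_max = 16T/(πd³), so d = (16T/(π τ_allow))^(1/3) = (16·356000/(π·1.20×10^8))^(1/3) = 0.2472 m.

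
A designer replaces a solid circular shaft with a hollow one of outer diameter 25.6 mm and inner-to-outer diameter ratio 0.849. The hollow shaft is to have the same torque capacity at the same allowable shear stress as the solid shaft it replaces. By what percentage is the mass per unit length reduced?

Equal τ_max and T ⇒ the solid shaft needs d_s³ = d_o³(1−k⁴), so d_s = 25.6·(1−0.849⁴)^(1/3) = 20.05 mm.
Area ratio A_h/A_s = d_o²(1−k²)/d_s² = (1−k²)/(1−k⁴)^(2/3) = 0.4551.
Mass saving = 1 − 0.4551 = 54.5 %.

54.5 %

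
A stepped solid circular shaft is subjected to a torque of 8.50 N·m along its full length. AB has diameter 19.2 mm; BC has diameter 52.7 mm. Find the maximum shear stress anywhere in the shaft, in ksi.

0.887 ksi

Under the same torque, τ_max = 16T/(πd³) is largest where d is smallest — segment AB (d = 19.2 mm).
τ_max = 16·8.500/(π·(0.0192)³) = 6.116×10^6 Pa.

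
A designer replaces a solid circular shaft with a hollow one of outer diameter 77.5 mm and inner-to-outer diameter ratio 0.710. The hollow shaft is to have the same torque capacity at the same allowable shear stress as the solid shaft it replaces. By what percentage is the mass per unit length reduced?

39.7 %

Equal τ_max and T ⇒ the solid shaft needs d_s³ = d_o³(1−k⁴), so d_s = 77.5·(1−0.710⁴)^(1/3) = 70.28 mm.
Area ratio A_h/A_s = d_o²(1−k²)/d_s² = (1−k²)/(1−k⁴)^(2/3) = 0.6029.
Mass saving = 1 − 0.6029 = 39.7 %.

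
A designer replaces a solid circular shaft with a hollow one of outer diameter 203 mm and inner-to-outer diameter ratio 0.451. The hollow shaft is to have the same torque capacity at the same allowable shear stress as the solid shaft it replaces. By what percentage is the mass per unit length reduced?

18.1 %

Equal τ_max and T ⇒ the solid shaft needs d_s³ = d_o³(1−k⁴), so d_s = 203·(1−0.451⁴)^(1/3) = 200.2 mm.
Area ratio A_h/A_s = d_o²(1−k²)/d_s² = (1−k²)/(1−k⁴)^(2/3) = 0.8194.
Mass saving = 1 − 0.8194 = 18.1 %.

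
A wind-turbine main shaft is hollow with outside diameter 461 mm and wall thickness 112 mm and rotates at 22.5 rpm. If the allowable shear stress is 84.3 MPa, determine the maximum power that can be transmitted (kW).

J = π(d_o⁴ − d_i⁴)/32 = π(0.461⁴ − 0.237⁴)/32 = 4.124×10^-3 m⁴.
T_max = τ_allow·J/r = 8.43×10^7 × 4.124×10^-3 / 0.231 = 1.508e6 N·m.
ω = 2π·22.5/60 = 2.356 rad/s, so P_max = T_max·ω = 3.554×10^6 W.

3550 kW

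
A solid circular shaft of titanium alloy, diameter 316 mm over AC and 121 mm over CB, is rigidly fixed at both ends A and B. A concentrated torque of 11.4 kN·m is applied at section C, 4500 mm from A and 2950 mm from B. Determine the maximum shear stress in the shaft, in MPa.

Compatibility: T_A·a/J_AC = T_B·b/J_CB with T_A + T_B = T₀.
J_AC = 9.79×10^-4 m⁴, J_CB = 2.10×10^-5 m⁴, so T_A = T₀·(J_AC/a)/((J_AC/a)+(J_CB/b)) = 11040 N·m, T_B = 362.0 N·m.
τ in each portion: τ_AC = 1.78×10^6 Pa, τ_CB = 1.04×10^6 Pa; maximum is in AC.
τ_max = T_AC·r/J = 11040·0.158/9.79×10^-4 = 1.782×10^6 Pa.

1.78 MPa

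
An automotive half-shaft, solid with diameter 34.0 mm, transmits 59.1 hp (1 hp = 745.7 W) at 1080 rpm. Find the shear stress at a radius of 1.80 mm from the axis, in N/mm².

ω = 2π·1080/60 = 113.1 rad/s, so T = P/ω = 59.1×745.7 / 113.1 = 389.7 N·m.
J = πd⁴/32 = π(0.0340)⁴/32 = 1.312×10^-7 m⁴.
Shear stress varies linearly with radius: τ = T·r/J = 389.7 × 0.00180 / 1.312×10^-7 = 5.346×10^6 Pa.

5.35 N/mm²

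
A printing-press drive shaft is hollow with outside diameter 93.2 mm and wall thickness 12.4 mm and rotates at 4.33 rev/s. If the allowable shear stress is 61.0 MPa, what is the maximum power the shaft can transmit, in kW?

187 kW

J = π(d_o⁴ − d_i⁴)/32 = π(0.0932⁴ − 0.0684⁴)/32 = 5.258×10^-6 m⁴.
T_max = τ_allow·J/r = 6.10×10^7 × 5.258×10^-6 / 0.0466 = 6883 N·m.
ω = 2π·4.33 = 27.21 rad/s, so P_max = T_max·ω = 1.873×10^5 W.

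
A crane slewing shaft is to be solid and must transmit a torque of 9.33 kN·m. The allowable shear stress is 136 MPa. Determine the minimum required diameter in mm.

For a solid shaft τ_max = 16T/(πd³), so d = (16T/(π τ_allow))^(1/3) = (16·9330/(π·1.36×10^8))^(1/3) = 0.07043 m.

70.4 mm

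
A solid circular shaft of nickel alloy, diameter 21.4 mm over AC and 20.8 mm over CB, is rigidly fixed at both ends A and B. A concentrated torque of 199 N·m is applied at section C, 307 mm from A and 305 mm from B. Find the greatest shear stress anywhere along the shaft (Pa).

Compatibility: T_A·a/J_AC = T_B·b/J_CB with T_A + T_B = T₀.
J_AC = 2.06×10^-8 m⁴, J_CB = 1.84×10^-8 m⁴, so T_A = T₀·(J_AC/a)/((J_AC/a)+(J_CB/b)) = 104.8 N·m, T_B = 94.17 N·m.
τ in each portion: τ_AC = 5.45×10^7 Pa, τ_CB = 5.33×10^7 Pa; maximum is in AC.
τ_max = T_AC·r/J = 104.8·0.0107/2.06×10^-8 = 5.448×10^7 Pa.

5.45e7 Pa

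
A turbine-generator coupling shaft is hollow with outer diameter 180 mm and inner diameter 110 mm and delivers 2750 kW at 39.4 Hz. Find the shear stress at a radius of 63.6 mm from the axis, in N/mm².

ω = 2π·39.4 = 247.6 rad/s, so T = P/ω = 2750×10³ / 247.6 = 11110 N·m.
J = π(d_o⁴ − d_i⁴)/32 = π(0.180⁴ − 0.110⁴)/32 = 8.869×10^-5 m⁴.
Shear stress varies linearly with radius: τ = T·r/J = 11110 × 0.0636 / 8.869×10^-5 = 7.966×10^6 Pa.

7.97 N/mm²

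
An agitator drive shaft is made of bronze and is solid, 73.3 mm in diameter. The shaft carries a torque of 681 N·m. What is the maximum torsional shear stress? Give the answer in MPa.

8.81 MPa

J = πd⁴/32 = π(0.0733)⁴/32 = 2.834×10^-6 m⁴.
τ_max = T·r/J = 681.0 × 0.0367 / 2.834×10^-6 = 8.807×10^6 Pa.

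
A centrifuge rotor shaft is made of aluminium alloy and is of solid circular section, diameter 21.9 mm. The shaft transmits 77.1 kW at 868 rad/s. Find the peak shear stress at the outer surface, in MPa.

43.1 MPa

ω = 868 rad/s, so T = P/ω = 77.1×10³ / 868.0 = 88.82 N·m.
J = πd⁴/32 = π(0.0219)⁴/32 = 2.258×10^-8 m⁴.
τ_max = T·r/J = 88.82 × 0.0109 / 2.258×10^-8 = 4.307×10^7 Pa.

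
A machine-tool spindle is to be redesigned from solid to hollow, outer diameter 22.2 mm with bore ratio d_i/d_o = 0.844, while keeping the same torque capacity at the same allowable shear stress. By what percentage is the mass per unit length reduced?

53.9 %

Equal τ_max and T ⇒ the solid shaft needs d_s³ = d_o³(1−k⁴), so d_s = 22.2·(1−0.844⁴)^(1/3) = 17.53 mm.
Area ratio A_h/A_s = d_o²(1−k²)/d_s² = (1−k²)/(1−k⁴)^(2/3) = 0.4612.
Mass saving = 1 − 0.4612 = 53.9 %.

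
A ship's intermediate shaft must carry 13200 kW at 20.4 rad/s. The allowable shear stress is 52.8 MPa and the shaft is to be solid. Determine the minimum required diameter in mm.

397 mm

ω = 20.4 rad/s, so T = P/ω = 13200×10³ / 20.40 = 647100 N·m.
For a solid shaft τ_max = 16T/(πd³), so d = (16T/(π τ_allow))^(1/3) = (16·647100/(π·5.28×10^7))^(1/3) = 0.3967 m.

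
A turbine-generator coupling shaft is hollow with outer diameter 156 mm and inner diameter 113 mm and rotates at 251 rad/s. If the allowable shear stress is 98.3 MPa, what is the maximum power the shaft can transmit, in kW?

13300 kW

J = π(d_o⁴ − d_i⁴)/32 = π(0.156⁴ − 0.113⁴)/32 = 4.214×10^-5 m⁴.
T_max = τ_allow·J/r = 9.83×10^7 × 4.214×10^-5 / 0.0780 = 53100 N·m.
ω = 251 rad/s, so P_max = T_max·ω = 1.333×10^7 W.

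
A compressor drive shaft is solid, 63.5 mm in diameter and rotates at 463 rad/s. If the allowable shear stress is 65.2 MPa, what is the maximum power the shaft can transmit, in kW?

J = πd⁴/32 = π(0.0635)⁴/32 = 1.596×10^-6 m⁴.
T_max = τ_allow·J/r = 6.52×10^7 × 1.596×10^-6 / 0.0318 = 3278 N·m.
ω = 463 rad/s, so P_max = T_max·ω = 1.518×10^6 W.

1520 kW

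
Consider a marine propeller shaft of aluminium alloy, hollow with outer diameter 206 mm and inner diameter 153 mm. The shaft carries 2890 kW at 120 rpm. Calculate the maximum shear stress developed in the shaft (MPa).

ω = 2π·120/60 = 12.57 rad/s, so T = P/ω = 2890×10³ / 12.57 = 230000 N·m.
J = π(d_o⁴ − d_i⁴)/32 = π(0.206⁴ − 0.153⁴)/32 = 1.230×10^-4 m⁴.
τ_max = T·r/J = 230000 × 0.103 / 1.230×10^-4 = 1.926×10^8 Pa.

193 MPa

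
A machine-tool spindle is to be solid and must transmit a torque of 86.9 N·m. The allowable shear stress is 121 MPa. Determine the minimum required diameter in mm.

15.4 mm

For a solid shaft τ_max = 16T/(πd³), so d = (16T/(π τ_allow))^(1/3) = (16·86.90/(π·1.21×10^8))^(1/3) = 0.01541 m.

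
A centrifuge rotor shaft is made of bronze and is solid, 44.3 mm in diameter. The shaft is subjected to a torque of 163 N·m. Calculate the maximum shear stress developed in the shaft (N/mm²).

J = πd⁴/32 = π(0.0443)⁴/32 = 3.781×10^-7 m⁴.
τ_max = T·r/J = 163.0 × 0.0221 / 3.781×10^-7 = 9.549×10^6 Pa.

9.55 N/mm²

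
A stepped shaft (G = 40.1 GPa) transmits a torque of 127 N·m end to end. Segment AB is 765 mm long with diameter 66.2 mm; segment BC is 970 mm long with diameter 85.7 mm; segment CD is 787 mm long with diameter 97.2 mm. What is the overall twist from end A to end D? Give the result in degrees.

J_AB = π(0.0662)⁴/32 = 1.89×10^-6 m⁴; J_BC = π(0.0857)⁴/32 = 5.30×10^-6 m⁴; J_CD = π(0.0972)⁴/32 = 8.76×10^-6 m⁴.
θ = (T/G)·Σ L_i/J_i = (127.0/40.1×10⁹)·(0.765/1.89×10^-6 + 0.970/5.30×10^-6 + 0.787/8.76×10^-6) = 2.149×10^-3 rad.

0.123°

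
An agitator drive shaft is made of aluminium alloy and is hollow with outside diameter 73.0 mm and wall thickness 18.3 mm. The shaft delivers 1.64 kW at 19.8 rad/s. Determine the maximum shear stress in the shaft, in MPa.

1.16 MPa

ω = 19.8 rad/s, so T = P/ω = 1.64×10³ / 19.80 = 82.83 N·m.
J = π(d_o⁴ − d_i⁴)/32 = π(0.0730⁴ − 0.0364⁴)/32 = 2.616×10^-6 m⁴.
τ_max = T·r/J = 82.83 × 0.0365 / 2.616×10^-6 = 1.156×10^6 Pa.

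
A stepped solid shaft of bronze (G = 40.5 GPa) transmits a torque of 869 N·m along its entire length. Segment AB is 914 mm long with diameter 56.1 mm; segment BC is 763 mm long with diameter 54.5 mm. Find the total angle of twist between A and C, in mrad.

J_AB = π(0.0561)⁴/32 = 9.72×10^-7 m⁴; J_BC = π(0.0545)⁴/32 = 8.66×10^-7 m⁴.
θ = (T/G)·Σ L_i/J_i = (869.0/40.5×10⁹)·(0.914/9.72×10^-7 + 0.763/8.66×10^-7) = 0.03907 rad.

39.1 mrad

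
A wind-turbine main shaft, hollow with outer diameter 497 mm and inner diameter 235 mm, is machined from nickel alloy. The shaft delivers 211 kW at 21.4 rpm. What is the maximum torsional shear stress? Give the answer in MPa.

4.11 MPa

ω = 2π·21.4/60 = 2.241 rad/s, so T = P/ω = 211×10³ / 2.241 = 94150 N·m.
J = π(d_o⁴ − d_i⁴)/32 = π(0.497⁴ − 0.235⁴)/32 = 5.691×10^-3 m⁴.
τ_max = T·r/J = 94150 × 0.248 / 5.691×10^-3 = 4.112×10^6 Pa.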